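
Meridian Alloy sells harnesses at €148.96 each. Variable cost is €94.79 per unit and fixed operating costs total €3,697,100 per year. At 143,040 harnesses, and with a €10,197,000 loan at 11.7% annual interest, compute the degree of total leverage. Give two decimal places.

Contribution at this volume is 143,040 × €54.17 = €7,748,476.80.
Subtracting fixed costs: EBIT = €7,748,476.80 − €3,697,100 = €4,051,376.80. Interest = €1,193,049.00.
DOL = €7,748,476.80 ÷ €4,051,376.80 = 1.9126; DFL = €4,051,376.80 ÷ €2,858,327.80 = 1.4174.
DCL = DOL × DFL = 1.9126 × 1.4174 = 2.7109.

2.71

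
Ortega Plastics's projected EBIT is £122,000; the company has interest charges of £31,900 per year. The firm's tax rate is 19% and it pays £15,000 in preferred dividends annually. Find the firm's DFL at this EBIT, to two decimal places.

Interest = £31,900.00.
Pre-tax preferred-dividend burden = £15,000 ÷ (1 − 0.19) = £18,518.52.
DFL = EBIT ÷ [EBIT − I − D_p/(1−t)] = £122,000 ÷ [£122,000 − £31,900.00 − £18,518.52] = £122,000 ÷ £71,581.48 = 1.7044.

1.70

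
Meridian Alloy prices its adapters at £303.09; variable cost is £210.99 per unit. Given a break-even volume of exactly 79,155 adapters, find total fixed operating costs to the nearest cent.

Unit CM = price − variable cost = £303.09 − £210.99 = £92.10.
Since BE = FC / CM, FC = 79,155 × £92.10 = £7,290,175.50.

£7,290,175.50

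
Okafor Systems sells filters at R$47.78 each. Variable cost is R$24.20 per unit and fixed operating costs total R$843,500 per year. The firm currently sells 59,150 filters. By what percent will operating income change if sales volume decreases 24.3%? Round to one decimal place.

Total contribution margin = 59,150 × R$23.58 = R$1,394,757.00.
Operating income = contribution − fixed costs = R$1,394,757.00 − R$843,500 = R$551,257.00.
DOL = contribution ÷ EBIT = R$1,394,757.00 ÷ R$551,257.00 = 2.5301.
So EBIT moves 2.5301 × (-24.3%) = -61.5%.

-61.5%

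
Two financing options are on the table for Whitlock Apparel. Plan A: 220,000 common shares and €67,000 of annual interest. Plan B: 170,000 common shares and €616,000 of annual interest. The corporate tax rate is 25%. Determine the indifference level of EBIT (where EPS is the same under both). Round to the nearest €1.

€2,482,600

Set EPS_A = EPS_B: (EBIT − €67,000)(1 − 0.25) ÷ 220,000 = (EBIT − €616,000)(1 − 0.25) ÷ 170,000.
The (1 − t) factor cancels: (EBIT − 67,000) × 170,000 = (EBIT − 616,000) × 220,000.
EBIT × (220,000 − 170,000) = 616,000 × 220,000 − 67,000 × 170,000 = 124,130,000,000, so EBIT = 124,130,000,000 ÷ 50,000 = 2,482,600.00.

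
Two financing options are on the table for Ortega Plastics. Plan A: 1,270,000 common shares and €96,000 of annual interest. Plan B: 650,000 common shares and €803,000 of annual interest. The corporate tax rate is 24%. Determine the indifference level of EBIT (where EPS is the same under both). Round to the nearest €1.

At indifference, (EBIT − 96,000)(1 − t)/1,270,000 = (EBIT − 803,000)(1 − t)/650,000.
Cancelling (1 − t) and cross-multiplying: 650,000·(EBIT − 96,000) = 1,270,000·(EBIT − 803,000).
EBIT × (1,270,000 − 650,000) = 803,000 × 1,270,000 − 96,000 × 650,000 = 957,410,000,000, so EBIT = 957,410,000,000 ÷ 620,000 = 1,544,209.68.

€1,544,210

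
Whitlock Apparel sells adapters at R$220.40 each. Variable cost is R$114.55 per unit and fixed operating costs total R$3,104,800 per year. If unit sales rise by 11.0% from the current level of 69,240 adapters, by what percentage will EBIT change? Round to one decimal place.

At 69,240 units, contribution = 69,240 × R$105.85 = R$7,329,054.00.
Subtracting fixed costs: EBIT = R$7,329,054.00 − R$3,104,800 = R$4,224,254.00.
So DOL = total CM / EBIT = R$7,329,054.00 / R$4,224,254.00 = 1.7350.
%ΔEBIT = DOL × %ΔSales = 1.7350 × +11.0% = +19.1%.

+19.1%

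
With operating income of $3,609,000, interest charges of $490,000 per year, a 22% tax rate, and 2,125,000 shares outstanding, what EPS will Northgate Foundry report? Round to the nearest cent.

$1.14

Pre-tax income = $3,609,000 − $490,000.00 = $3,119,000.00.
Net income = $3,119,000.00 × (1 − 0.22) = $2,432,820.00.
EPS = $2,432,820.00 ÷ 2,125,000 = $1.14.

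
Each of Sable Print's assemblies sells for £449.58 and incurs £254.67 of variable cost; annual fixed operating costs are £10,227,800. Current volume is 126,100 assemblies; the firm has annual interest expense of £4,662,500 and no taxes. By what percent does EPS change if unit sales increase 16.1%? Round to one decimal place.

+40.8%

At 126,100 units, contribution = 126,100 × £194.91 = £24,578,151.00.
Operating income = contribution − fixed costs = £24,578,151.00 − £10,227,800 = £14,350,351.00.
Interest = £4,662,500.00, so EBIT − I = £9,687,851.00.
DCL = total CM / (EBIT − I) = £24,578,151.00 / £9,687,851.00 = 2.5370.
EPS therefore changes by 2.5370 × (+16.1%) = +40.8%.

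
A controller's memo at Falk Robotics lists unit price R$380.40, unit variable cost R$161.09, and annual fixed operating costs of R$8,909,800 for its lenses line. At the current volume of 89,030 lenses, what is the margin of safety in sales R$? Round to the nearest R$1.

R$18,412,687

Contribution margin per unit = R$380.40 − R$161.09 = R$219.31. Break-even units = R$8,909,800 ÷ R$219.31 = 40,626.51; break-even revenue = 40,626.51 × R$380.40 = R$15,454,324.56.
Current sales = 89,030 × R$380.40 = R$33,867,012.00.
Margin of safety = R$33,867,012.00 − R$15,454,324.56 = R$18,412,687.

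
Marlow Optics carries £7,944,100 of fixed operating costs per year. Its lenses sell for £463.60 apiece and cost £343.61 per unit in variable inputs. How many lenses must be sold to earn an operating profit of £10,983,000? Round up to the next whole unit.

Contribution margin per unit = £463.60 − £343.61 = £119.99.
Need Q such that Q × £119.99 − £7,944,100 = £10,983,000, i.e. Q = £18,927,100 / £119.99 = 157,738.98 → 157,739.

157,739 lenses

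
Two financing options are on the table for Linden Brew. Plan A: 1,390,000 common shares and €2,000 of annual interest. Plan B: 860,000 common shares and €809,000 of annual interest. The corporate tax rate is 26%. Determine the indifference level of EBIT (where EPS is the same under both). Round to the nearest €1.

€2,118,472

Set EPS_A = EPS_B: (EBIT − €2,000)(1 − 0.26) ÷ 1,390,000 = (EBIT − €809,000)(1 − 0.26) ÷ 860,000.
Cancelling (1 − t) and cross-multiplying: 860,000·(EBIT − 2,000) = 1,390,000·(EBIT − 809,000).
Solving, EBIT = (809,000·1,390,000 − 2,000·860,000) / (1,390,000 − 860,000) = 1,122,790,000,000 / 530,000 = 2,118,471.70.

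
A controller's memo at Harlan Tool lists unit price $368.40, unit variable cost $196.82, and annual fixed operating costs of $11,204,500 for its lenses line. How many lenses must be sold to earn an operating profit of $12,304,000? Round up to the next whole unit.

Unit CM = price − variable cost = $368.40 − $196.82 = $171.58.
Need Q such that Q × $171.58 − $11,204,500 = $12,304,000, i.e. Q = $23,508,500 / $171.58 = 137,011.89 → 137,012.

137,012 lenses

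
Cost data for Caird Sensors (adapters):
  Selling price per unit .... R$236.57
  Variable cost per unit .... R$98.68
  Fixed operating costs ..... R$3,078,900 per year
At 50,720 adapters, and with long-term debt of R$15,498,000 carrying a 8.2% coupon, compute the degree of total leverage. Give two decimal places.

Total contribution margin = 50,720 × R$137.89 = R$6,993,780.80.
Subtracting fixed costs: EBIT = R$6,993,780.80 − R$3,078,900 = R$3,914,880.80. Interest = R$1,270,836.00.
DOL = R$6,993,780.80 ÷ R$3,914,880.80 = 1.7865; DFL = R$3,914,880.80 ÷ R$2,644,044.80 = 1.4806.
DCL = DOL × DFL = 1.7865 × 1.4806 = 2.6451.

2.65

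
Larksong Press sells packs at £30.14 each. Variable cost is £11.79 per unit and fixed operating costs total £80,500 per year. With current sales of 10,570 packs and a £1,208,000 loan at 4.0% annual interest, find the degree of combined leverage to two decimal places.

Total contribution margin = 10,570 × £18.35 = £193,959.50.
EBIT = £193,959.50 − £80,500 = £113,459.50. Interest = £48,320.00.
DOL = £193,959.50 ÷ £113,459.50 = 1.7095; DFL = £113,459.50 ÷ £65,139.50 = 1.7418.
DCL = DOL × DFL = 1.7095 × 1.7418 = 2.9776.

2.98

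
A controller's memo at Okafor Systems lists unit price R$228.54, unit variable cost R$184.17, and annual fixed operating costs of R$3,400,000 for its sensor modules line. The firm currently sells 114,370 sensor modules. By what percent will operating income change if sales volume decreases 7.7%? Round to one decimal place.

-23.3%

Total contribution margin = 114,370 × R$44.37 = R$5,074,596.90.
Subtracting fixed costs: EBIT = R$5,074,596.90 − R$3,400,000 = R$1,674,596.90.
So DOL = total CM / EBIT = R$5,074,596.90 / R$1,674,596.90 = 3.0303.
Operating income changes by 3.0303 × -7.7% = -23.3%.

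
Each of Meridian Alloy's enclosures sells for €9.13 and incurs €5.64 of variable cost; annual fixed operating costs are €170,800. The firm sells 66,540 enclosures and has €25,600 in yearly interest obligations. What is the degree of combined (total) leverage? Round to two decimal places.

6.48

At 66,540 units, contribution = 66,540 × €3.49 = €232,224.60.
EBIT = €232,224.60 − €170,800 = €61,424.60. Interest = €25,600.00, so EBIT − I = €35,824.60.
Degree of total leverage = total CM / (EBIT − interest) = €232,224.60 / €35,824.60 = 6.4823.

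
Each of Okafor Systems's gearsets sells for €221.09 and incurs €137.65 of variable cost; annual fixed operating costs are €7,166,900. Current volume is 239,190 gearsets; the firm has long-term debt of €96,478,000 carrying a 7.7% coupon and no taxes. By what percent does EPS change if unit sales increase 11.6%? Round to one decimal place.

+43.2%

Total contribution margin = 239,190 × €83.44 = €19,958,013.60.
EBIT = €19,958,013.60 − €7,166,900 = €12,791,113.60.
After interest of €7,428,806.00, pre-tax earnings = €5,362,307.60.
Degree of combined leverage = contribution ÷ (EBIT − I) = €19,958,013.60 ÷ €5,362,307.60 = 3.7219.
%ΔEPS = DCL × %ΔSales = 3.7219 × +11.6% = +43.2%.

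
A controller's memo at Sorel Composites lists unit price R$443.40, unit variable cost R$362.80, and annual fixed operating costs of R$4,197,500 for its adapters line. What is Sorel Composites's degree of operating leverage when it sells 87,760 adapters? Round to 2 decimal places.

Total contribution margin = 87,760 × R$80.60 = R$7,073,456.00.
Subtracting fixed costs: EBIT = R$7,073,456.00 − R$4,197,500 = R$2,875,956.00.
So DOL = total CM / EBIT = R$7,073,456.00 / R$2,875,956.00 = 2.4595.

2.46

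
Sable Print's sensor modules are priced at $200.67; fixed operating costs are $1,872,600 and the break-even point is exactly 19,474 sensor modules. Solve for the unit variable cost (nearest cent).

$104.51

At break-even, FC = Q × (P − VC), so P − VC = $1,872,600 ÷ 19,474 = $96.1590.
Hence VC = price − CM = $200.67 − $96.1590 = $104.51.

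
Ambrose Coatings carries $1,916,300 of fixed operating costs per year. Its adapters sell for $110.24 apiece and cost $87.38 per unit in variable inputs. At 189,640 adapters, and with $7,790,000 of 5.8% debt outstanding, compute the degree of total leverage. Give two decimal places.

2.20

Contribution at this volume is 189,640 × $22.86 = $4,335,170.40.
Subtracting fixed costs: EBIT = $4,335,170.40 − $1,916,300 = $2,418,870.40. Interest = $451,820.00, so EBIT − I = $1,967,050.40.
DCL = contribution ÷ (EBIT − I) = $4,335,170.40 ÷ $1,967,050.40 = 2.2039.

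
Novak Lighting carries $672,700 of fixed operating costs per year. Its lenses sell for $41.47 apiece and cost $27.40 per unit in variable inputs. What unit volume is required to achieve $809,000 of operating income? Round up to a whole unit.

Each unit contributes $41.47 − $27.40 = $14.07.
Required volume = (fixed costs + target profit) ÷ CM = ($672,700 + $809,000) ÷ $14.07 = 105,309.17, so 105,310 lenses.

105,310 lenses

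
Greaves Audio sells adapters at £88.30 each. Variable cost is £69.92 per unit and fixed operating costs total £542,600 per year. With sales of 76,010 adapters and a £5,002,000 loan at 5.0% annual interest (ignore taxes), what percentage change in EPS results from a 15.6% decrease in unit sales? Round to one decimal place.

-36.1%

Total contribution margin = 76,010 × £18.38 = £1,397,063.80.
Operating income = contribution − fixed costs = £1,397,063.80 − £542,600 = £854,463.80.
After interest of £250,100.00, pre-tax earnings = £604,363.80.
DCL = total CM / (EBIT − I) = £1,397,063.80 / £604,363.80 = 2.3116.
EPS therefore changes by 2.3116 × (-15.6%) = -36.1%.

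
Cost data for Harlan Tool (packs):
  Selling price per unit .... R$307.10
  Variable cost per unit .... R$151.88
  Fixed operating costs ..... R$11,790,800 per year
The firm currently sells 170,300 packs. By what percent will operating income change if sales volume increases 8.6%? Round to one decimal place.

+15.5%

Total contribution margin = 170,300 × R$155.22 = R$26,433,966.00.
EBIT = R$26,433,966.00 − R$11,790,800 = R$14,643,166.00.
DOL = contribution ÷ EBIT = R$26,433,966.00 ÷ R$14,643,166.00 = 1.8052.
%ΔEBIT = DOL × %ΔSales = 1.8052 × +8.6% = +15.5%.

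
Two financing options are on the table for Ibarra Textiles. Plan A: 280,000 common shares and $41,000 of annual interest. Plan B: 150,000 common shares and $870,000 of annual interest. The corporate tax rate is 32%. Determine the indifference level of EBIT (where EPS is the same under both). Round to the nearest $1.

$1,826,538

Set EPS_A = EPS_B: (EBIT − $41,000)(1 − 0.32) ÷ 280,000 = (EBIT − $870,000)(1 − 0.32) ÷ 150,000.
The (1 − t) factor cancels: (EBIT − 41,000) × 150,000 = (EBIT − 870,000) × 280,000.
Solving, EBIT = (870,000·280,000 − 41,000·150,000) / (280,000 − 150,000) = 237,450,000,000 / 130,000 = 1,826,538.46.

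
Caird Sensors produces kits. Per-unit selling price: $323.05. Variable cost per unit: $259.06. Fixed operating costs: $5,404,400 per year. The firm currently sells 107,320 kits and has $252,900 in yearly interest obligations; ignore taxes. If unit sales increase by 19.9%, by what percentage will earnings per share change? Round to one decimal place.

Total contribution margin = 107,320 × $63.99 = $6,867,406.80.
EBIT = $6,867,406.80 − $5,404,400 = $1,463,006.80.
Interest = $252,900.00, so EBIT − I = $1,210,106.80.
DCL = total CM / (EBIT − I) = $6,867,406.80 / $1,210,106.80 = 5.6750.
%ΔEPS = DCL × %ΔSales = 5.6750 × +19.9% = +112.9%.

+112.9%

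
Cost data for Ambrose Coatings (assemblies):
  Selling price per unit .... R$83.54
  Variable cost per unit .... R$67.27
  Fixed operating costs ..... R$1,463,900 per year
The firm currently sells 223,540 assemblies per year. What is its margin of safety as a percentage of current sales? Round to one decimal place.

59.7%

Each unit contributes R$83.54 − R$67.27 = R$16.27. Break-even units = R$1,463,900 ÷ R$16.27 = 89,975.41; break-even revenue = 89,975.41 × R$83.54 = R$7,516,546.16.
Actual sales revenue = 223,540 × R$83.54 = R$18,674,531.60.
Margin of safety = (R$18,674,531.60 − R$7,516,546.16) ÷ R$18,674,531.60 = 59.7%.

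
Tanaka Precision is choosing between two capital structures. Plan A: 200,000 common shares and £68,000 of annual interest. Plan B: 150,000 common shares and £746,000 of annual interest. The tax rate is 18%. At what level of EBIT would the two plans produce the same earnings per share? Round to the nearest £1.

£2,780,000

At indifference, (EBIT − 68,000)(1 − t)/200,000 = (EBIT − 746,000)(1 − t)/150,000.
The (1 − t) factor cancels: (EBIT − 68,000) × 150,000 = (EBIT − 746,000) × 200,000.
EBIT × (200,000 − 150,000) = 746,000 × 200,000 − 68,000 × 150,000 = 139,000,000,000, so EBIT = 139,000,000,000 ÷ 50,000 = 2,780,000.00.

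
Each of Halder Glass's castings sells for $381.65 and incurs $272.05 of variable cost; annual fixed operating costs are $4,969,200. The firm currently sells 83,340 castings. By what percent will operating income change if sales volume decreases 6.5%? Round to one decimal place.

At 83,340 units, contribution = 83,340 × $109.60 = $9,134,064.00.
Operating income = contribution − fixed costs = $9,134,064.00 − $4,969,200 = $4,164,864.00.
So DOL = total CM / EBIT = $9,134,064.00 / $4,164,864.00 = 2.1931.
So EBIT moves 2.1931 × (-6.5%) = -14.3%.

-14.3%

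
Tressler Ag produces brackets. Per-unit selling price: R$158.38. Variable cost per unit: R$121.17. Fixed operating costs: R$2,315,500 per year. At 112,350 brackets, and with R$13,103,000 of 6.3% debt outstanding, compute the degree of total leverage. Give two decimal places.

Contribution at this volume is 112,350 × R$37.21 = R$4,180,543.50.
Subtracting fixed costs: EBIT = R$4,180,543.50 − R$2,315,500 = R$1,865,043.50. Interest = R$825,489.00.
DOL = R$4,180,543.50 ÷ R$1,865,043.50 = 2.2415; DFL = R$1,865,043.50 ÷ R$1,039,554.50 = 1.7941.
Combined leverage = 2.2415 × 1.7941 = 4.0215.

4.02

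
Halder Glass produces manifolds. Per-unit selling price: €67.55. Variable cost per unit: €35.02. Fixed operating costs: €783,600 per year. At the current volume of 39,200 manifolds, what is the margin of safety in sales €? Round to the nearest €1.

Unit CM = price − variable cost = €67.55 − €35.02 = €32.53. Break-even units = €783,600 ÷ €32.53 = 24,088.53; break-even revenue = 24,088.53 × €67.55 = €1,627,180.45.
Actual sales revenue = 39,200 × €67.55 = €2,647,960.00.
Margin of safety = €2,647,960.00 − €1,627,180.45 = €1,020,780.

€1,020,780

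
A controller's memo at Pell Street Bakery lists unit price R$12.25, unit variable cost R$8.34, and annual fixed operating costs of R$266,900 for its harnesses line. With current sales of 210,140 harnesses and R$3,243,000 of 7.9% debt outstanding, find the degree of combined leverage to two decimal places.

2.75

At 210,140 units, contribution = 210,140 × R$3.91 = R$821,647.40.
Subtracting fixed costs: EBIT = R$821,647.40 − R$266,900 = R$554,747.40. Interest = R$256,197.00, so EBIT − I = R$298,550.40.
Degree of total leverage = total CM / (EBIT − interest) = R$821,647.40 / R$298,550.40 = 2.7521.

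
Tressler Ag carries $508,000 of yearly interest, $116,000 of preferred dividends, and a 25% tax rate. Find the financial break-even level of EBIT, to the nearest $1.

Preferred dividends are paid after tax, so their pre-tax equivalent is $116,000 ÷ (1 − 0.25) = $154,666.67.
EPS = 0 when EBIT covers interest plus the pre-tax preferred burden: $508,000 + $154,666.67 = $662,666.67.

$662,667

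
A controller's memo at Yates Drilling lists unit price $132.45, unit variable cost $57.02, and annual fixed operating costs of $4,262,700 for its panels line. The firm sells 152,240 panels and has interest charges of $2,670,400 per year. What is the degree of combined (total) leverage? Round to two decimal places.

Total contribution margin = 152,240 × $75.43 = $11,483,463.20.
EBIT = $11,483,463.20 − $4,262,700 = $7,220,763.20. Interest = $2,670,400.00.
DOL = $11,483,463.20 ÷ $7,220,763.20 = 1.5903; DFL = $7,220,763.20 ÷ $4,550,363.20 = 1.5869.
DCL = DOL × DFL = 1.5903 × 1.5869 = 2.5236.

2.52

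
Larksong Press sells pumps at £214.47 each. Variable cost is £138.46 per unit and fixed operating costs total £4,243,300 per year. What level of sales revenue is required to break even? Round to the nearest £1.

CM per unit = £214.47 − £138.46 = £76.01; CM ratio = £76.01 / £214.47 = 0.3544.
Break-even sales = FC ÷ CM ratio = £4,243,300 × £214.47 / £76.01 = £11,972,906.

£11,972,906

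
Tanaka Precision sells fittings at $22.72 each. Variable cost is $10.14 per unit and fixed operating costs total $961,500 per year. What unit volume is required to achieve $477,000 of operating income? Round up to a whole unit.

114,349 fittings

Contribution margin per unit = $22.72 − $10.14 = $12.58.
Required volume = (fixed costs + target profit) ÷ CM = ($961,500 + $477,000) ÷ $12.58 = 114,348.17, so 114,349 fittings.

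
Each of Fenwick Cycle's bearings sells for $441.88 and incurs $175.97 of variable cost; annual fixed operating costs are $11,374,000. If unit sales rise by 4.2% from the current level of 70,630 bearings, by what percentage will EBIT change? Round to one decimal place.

Contribution at this volume is 70,630 × $265.91 = $18,781,223.30.
EBIT = $18,781,223.30 − $11,374,000 = $7,407,223.30.
Degree of operating leverage = $18,781,223.30 / $7,407,223.30 = 2.5355.
%ΔEBIT = DOL × %ΔSales = 2.5355 × +4.2% = +10.6%.

+10.6%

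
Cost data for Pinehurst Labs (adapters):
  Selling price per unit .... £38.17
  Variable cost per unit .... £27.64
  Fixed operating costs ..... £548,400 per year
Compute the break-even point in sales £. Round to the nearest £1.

Contribution margin per unit = £38.17 − £27.64 = £10.53, a CM ratio of £10.53 ÷ £38.17 = 0.2759.
Break-even revenue = fixed costs × price ÷ CM = £548,400 × £38.17 ÷ £10.53 = £1,987,885.

£1,987,885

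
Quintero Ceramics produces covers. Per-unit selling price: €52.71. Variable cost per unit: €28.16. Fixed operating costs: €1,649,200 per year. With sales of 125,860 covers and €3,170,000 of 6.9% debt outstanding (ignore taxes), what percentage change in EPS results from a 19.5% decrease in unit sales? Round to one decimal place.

Contribution at this volume is 125,860 × €24.55 = €3,089,863.00.
Operating income = contribution − fixed costs = €3,089,863.00 − €1,649,200 = €1,440,663.00.
After interest of €218,730.00, pre-tax earnings = €1,221,933.00.
DCL = total CM / (EBIT − I) = €3,089,863.00 / €1,221,933.00 = 2.5287.
%ΔEPS = DCL × %ΔSales = 2.5287 × -19.5% = -49.3%.

-49.3%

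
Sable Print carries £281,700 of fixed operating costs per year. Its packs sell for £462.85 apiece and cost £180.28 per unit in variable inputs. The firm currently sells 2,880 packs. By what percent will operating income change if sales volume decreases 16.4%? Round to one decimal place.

Total contribution margin = 2,880 × £282.57 = £813,801.60.
EBIT = £813,801.60 − £281,700 = £532,101.60.
Degree of operating leverage = £813,801.60 / £532,101.60 = 1.5294.
Operating income changes by 1.5294 × -16.4% = -25.1%.

-25.1%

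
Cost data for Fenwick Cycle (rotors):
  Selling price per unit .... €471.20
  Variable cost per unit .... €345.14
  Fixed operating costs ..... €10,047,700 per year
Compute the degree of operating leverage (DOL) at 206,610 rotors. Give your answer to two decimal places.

Contribution at this volume is 206,610 × €126.06 = €26,045,256.60.
Operating income = contribution − fixed costs = €26,045,256.60 − €10,047,700 = €15,997,556.60.
DOL = contribution ÷ EBIT = €26,045,256.60 ÷ €15,997,556.60 = 1.6281.

1.63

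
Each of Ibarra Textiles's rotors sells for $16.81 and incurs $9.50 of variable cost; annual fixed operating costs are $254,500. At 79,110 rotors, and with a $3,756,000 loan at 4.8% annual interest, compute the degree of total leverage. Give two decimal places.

4.03

Total contribution margin = 79,110 × $7.31 = $578,294.10.
Subtracting fixed costs: EBIT = $578,294.10 − $254,500 = $323,794.10. Interest = $180,288.00, so EBIT − I = $143,506.10.
DCL = contribution ÷ (EBIT − I) = $578,294.10 ÷ $143,506.10 = 4.0298.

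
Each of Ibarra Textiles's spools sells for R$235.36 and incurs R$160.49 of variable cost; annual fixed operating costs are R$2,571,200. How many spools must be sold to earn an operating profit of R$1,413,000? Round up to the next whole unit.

53,215 spools

Contribution margin per unit = R$235.36 − R$160.49 = R$74.87.
Units = (FC + target) / CM = (R$2,571,200 + R$1,413,000) / R$74.87 = 53,214.91, so 53,215 spools.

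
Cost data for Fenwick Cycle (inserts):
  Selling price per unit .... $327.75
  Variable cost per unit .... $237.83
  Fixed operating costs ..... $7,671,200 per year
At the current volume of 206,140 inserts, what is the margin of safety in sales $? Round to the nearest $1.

Unit CM = price − variable cost = $327.75 − $237.83 = $89.92. Break-even units = $7,671,200 ÷ $89.92 = 85,311.39; break-even revenue = 85,311.39 × $327.75 = $27,960,807.38.
Current sales = 206,140 × $327.75 = $67,562,385.00.
Margin of safety = $67,562,385.00 − $27,960,807.38 = $39,601,578.

$39,601,578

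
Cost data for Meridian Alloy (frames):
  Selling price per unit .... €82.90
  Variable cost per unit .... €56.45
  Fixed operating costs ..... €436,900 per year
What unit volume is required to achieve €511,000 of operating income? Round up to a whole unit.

35,838 frames

Each unit contributes €82.90 − €56.45 = €26.45.
Units = (FC + target) / CM = (€436,900 + €511,000) / €26.45 = 35,837.43, so 35,838 frames.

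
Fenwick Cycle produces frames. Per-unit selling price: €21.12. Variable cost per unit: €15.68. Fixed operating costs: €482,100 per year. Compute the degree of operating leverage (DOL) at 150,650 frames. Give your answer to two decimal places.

Total contribution margin = 150,650 × €5.44 = €819,536.00.
Operating income = contribution − fixed costs = €819,536.00 − €482,100 = €337,436.00.
DOL = contribution ÷ EBIT = €819,536.00 ÷ €337,436.00 = 2.4287.

2.43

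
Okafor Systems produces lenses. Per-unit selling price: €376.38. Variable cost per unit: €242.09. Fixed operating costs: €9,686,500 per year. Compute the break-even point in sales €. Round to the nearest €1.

CM per unit = €376.38 − €242.09 = €134.29; CM ratio = €134.29 / €376.38 = 0.3568.
Break-even sales = FC ÷ CM ratio = €9,686,500 × €376.38 / €134.29 = €27,148,744.

€27,148,744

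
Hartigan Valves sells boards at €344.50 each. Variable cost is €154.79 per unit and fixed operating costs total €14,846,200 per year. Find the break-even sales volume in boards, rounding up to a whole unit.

78,258 boards

Contribution margin per unit = €344.50 − €154.79 = €189.71.
Units to break even: €14,846,200 ÷ €189.71 = 78,257.34, rounded up to 78,258.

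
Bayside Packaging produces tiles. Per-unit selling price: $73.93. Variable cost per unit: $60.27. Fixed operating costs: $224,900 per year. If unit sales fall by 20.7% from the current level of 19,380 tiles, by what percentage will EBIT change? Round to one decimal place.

-137.6%

At 19,380 units, contribution = 19,380 × $13.66 = $264,730.80.
Subtracting fixed costs: EBIT = $264,730.80 − $224,900 = $39,830.80.
Degree of operating leverage = $264,730.80 / $39,830.80 = 6.6464.
%ΔEBIT = DOL × %ΔSales = 6.6464 × -20.7% = -137.6%.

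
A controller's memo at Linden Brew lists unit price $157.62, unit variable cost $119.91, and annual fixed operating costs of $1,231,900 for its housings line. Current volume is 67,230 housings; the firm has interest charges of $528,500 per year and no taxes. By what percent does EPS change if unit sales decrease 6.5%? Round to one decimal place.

At 67,230 units, contribution = 67,230 × $37.71 = $2,535,243.30.
Operating income = contribution − fixed costs = $2,535,243.30 − $1,231,900 = $1,303,343.30.
Interest = $528,500.00, so EBIT − I = $774,843.30.
Degree of combined leverage = contribution ÷ (EBIT − I) = $2,535,243.30 ÷ $774,843.30 = 3.2719.
%ΔEPS = DCL × %ΔSales = 3.2719 × -6.5% = -21.3%.

-21.3%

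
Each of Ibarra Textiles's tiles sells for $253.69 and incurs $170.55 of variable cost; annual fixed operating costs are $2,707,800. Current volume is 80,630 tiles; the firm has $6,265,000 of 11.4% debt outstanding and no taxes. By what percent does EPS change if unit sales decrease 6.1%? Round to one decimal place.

Total contribution margin = 80,630 × $83.14 = $6,703,578.20.
EBIT = $6,703,578.20 − $2,707,800 = $3,995,778.20.
Interest = $714,210.00, so EBIT − I = $3,281,568.20.
Degree of combined leverage = contribution ÷ (EBIT − I) = $6,703,578.20 ÷ $3,281,568.20 = 2.0428.
%ΔEPS = DCL × %ΔSales = 2.0428 × -6.1% = -12.5%.

-12.5%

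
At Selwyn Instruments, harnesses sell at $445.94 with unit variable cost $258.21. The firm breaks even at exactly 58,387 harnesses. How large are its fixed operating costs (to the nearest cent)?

$10,960,991.51

Unit CM = price − variable cost = $445.94 − $258.21 = $187.73.
Since BE = FC / CM, FC = 58,387 × $187.73 = $10,960,991.51.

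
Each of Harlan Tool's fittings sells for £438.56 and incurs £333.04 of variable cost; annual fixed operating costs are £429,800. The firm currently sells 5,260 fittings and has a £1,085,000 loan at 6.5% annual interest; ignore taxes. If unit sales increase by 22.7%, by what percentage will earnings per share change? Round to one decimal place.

At 5,260 units, contribution = 5,260 × £105.52 = £555,035.20.
EBIT = £555,035.20 − £429,800 = £125,235.20.
After interest of £70,525.00, pre-tax earnings = £54,710.20.
DCL = total CM / (EBIT − I) = £555,035.20 / £54,710.20 = 10.1450.
%ΔEPS = DCL × %ΔSales = 10.1450 × +22.7% = +230.3%.

+230.3%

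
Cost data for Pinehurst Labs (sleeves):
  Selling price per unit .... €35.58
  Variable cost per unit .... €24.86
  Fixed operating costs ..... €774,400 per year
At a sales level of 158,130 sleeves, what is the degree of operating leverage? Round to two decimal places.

At 158,130 units, contribution = 158,130 × €10.72 = €1,695,153.60.
EBIT = €1,695,153.60 − €774,400 = €920,753.60.
Degree of operating leverage = €1,695,153.60 / €920,753.60 = 1.8411.

1.84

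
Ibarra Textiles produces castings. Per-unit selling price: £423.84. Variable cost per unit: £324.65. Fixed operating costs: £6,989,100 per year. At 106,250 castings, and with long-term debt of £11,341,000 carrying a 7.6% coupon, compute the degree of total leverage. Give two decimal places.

Total contribution margin = 106,250 × £99.19 = £10,538,937.50.
Operating income = contribution − fixed costs = £10,538,937.50 − £6,989,100 = £3,549,837.50. Interest = £861,916.00.
DOL = £10,538,937.50 ÷ £3,549,837.50 = 2.9689; DFL = £3,549,837.50 ÷ £2,687,921.50 = 1.3207.
Combined leverage = 2.9689 × 1.3207 = 3.9210.

3.92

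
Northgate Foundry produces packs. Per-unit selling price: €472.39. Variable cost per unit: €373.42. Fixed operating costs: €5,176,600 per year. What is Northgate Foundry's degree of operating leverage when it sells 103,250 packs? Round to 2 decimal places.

Contribution at this volume is 103,250 × €98.97 = €10,218,652.50.
EBIT = €10,218,652.50 − €5,176,600 = €5,042,052.50.
So DOL = total CM / EBIT = €10,218,652.50 / €5,042,052.50 = 2.0267.

2.03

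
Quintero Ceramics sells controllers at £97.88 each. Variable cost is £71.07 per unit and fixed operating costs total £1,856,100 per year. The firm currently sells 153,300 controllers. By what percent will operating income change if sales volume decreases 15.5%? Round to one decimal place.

At 153,300 units, contribution = 153,300 × £26.81 = £4,109,973.00.
Operating income = contribution − fixed costs = £4,109,973.00 − £1,856,100 = £2,253,873.00.
Degree of operating leverage = £4,109,973.00 / £2,253,873.00 = 1.8235.
So EBIT moves 1.8235 × (-15.5%) = -28.3%.

-28.3%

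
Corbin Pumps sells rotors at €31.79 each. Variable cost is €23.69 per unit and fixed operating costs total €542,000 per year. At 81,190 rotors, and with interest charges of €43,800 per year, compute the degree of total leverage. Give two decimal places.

9.15

Total contribution margin = 81,190 × €8.10 = €657,639.00.
Operating income = contribution − fixed costs = €657,639.00 − €542,000 = €115,639.00. Interest = €43,800.00, so EBIT − I = €71,839.00.
DCL = contribution ÷ (EBIT − I) = €657,639.00 ÷ €71,839.00 = 9.1543.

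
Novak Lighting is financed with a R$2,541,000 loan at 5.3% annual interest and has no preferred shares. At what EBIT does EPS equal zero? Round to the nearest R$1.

R$134,673

Annual interest = 5.3% × R$2,541,000 = R$134,673.00.
Without preferred stock the financial break-even is simply EBIT = interest = R$134,673.00.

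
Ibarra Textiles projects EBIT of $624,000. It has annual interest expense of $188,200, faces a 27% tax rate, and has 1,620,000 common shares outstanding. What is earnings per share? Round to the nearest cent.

$0.20

Pre-tax income = $624,000 − $188,200.00 = $435,800.00.
After tax at 27%: net income = $435,800.00 × 0.73 = $318,134.00.
EPS = $318,134.00 ÷ 1,620,000 = $0.20.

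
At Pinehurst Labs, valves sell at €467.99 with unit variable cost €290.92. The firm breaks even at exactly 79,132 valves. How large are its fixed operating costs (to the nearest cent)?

€14,011,903.24

Unit CM = price − variable cost = €467.99 − €290.92 = €177.07.
Fixed costs = break-even units × CM = 79,132 × €177.07 = €14,011,903.24.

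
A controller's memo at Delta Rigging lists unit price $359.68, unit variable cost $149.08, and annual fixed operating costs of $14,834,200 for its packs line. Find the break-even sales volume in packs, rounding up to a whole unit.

Unit CM = price − variable cost = $359.68 − $149.08 = $210.60.
Break-even Q = $14,834,200 / $210.60 = 70,437.80 → 70,438 packs.

70,438 packs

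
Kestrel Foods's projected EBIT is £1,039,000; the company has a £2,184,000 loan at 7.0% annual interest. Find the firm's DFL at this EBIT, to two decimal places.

Annual interest charges come to £152,880.00.
DFL = EBIT ÷ (EBIT − I) = £1,039,000 ÷ (£1,039,000 − £152,880.00) = £1,039,000 ÷ £886,120.00 = 1.1725.

1.17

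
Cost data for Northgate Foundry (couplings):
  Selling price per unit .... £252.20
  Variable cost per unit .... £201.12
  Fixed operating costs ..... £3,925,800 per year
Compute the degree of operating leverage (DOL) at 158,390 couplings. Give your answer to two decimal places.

Contribution at this volume is 158,390 × £51.08 = £8,090,561.20.
Subtracting fixed costs: EBIT = £8,090,561.20 − £3,925,800 = £4,164,761.20.
Degree of operating leverage = £8,090,561.20 / £4,164,761.20 = 1.9426.

1.94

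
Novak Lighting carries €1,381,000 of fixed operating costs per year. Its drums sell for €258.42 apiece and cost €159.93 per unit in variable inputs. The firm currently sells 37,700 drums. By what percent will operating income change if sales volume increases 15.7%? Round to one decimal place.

+25.0%

Contribution at this volume is 37,700 × €98.49 = €3,713,073.00.
Operating income = contribution − fixed costs = €3,713,073.00 − €1,381,000 = €2,332,073.00.
Degree of operating leverage = €3,713,073.00 / €2,332,073.00 = 1.5922.
So EBIT moves 1.5922 × (+15.7%) = +25.0%.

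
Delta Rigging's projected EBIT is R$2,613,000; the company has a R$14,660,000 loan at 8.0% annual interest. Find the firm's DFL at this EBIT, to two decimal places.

Interest = R$1,172,800.00.
Degree of financial leverage = EBIT / (EBIT − interest) = R$2,613,000 / R$1,440,200.00 = 1.8143.

1.81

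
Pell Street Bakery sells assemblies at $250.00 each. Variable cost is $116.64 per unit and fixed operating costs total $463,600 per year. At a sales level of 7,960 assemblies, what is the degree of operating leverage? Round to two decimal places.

1.78

At 7,960 units, contribution = 7,960 × $133.36 = $1,061,545.60.
Subtracting fixed costs: EBIT = $1,061,545.60 − $463,600 = $597,945.60.
DOL = contribution ÷ EBIT = $1,061,545.60 ÷ $597,945.60 = 1.7753.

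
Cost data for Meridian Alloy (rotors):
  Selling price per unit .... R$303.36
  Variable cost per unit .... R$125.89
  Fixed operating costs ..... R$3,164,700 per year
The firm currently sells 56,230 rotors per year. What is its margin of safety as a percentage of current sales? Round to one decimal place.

68.3%

Each unit contributes R$303.36 − R$125.89 = R$177.47. Break-even units = R$3,164,700 ÷ R$177.47 = 17,832.31; break-even revenue = 17,832.31 × R$303.36 = R$5,409,609.47.
Actual sales revenue = 56,230 × R$303.36 = R$17,057,932.80.
Margin of safety = (R$17,057,932.80 − R$5,409,609.47) ÷ R$17,057,932.80 = 68.3%.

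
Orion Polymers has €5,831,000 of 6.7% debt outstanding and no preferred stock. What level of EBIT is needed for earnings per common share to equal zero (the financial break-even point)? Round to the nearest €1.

Annual interest = 6.7% × €5,831,000 = €390,677.00.
With no preferred dividends, EPS = 0 when EBIT exactly covers interest, so the financial break-even EBIT is €390,677.00.

€390,677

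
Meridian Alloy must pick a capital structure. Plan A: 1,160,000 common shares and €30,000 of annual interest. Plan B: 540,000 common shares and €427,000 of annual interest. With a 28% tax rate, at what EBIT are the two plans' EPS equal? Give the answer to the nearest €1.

€772,774

Set EPS_A = EPS_B: (EBIT − €30,000)(1 − 0.28) ÷ 1,160,000 = (EBIT − €427,000)(1 − 0.28) ÷ 540,000.
The (1 − t) factor cancels: (EBIT − 30,000) × 540,000 = (EBIT − 427,000) × 1,160,000.
Solving, EBIT = (427,000·1,160,000 − 30,000·540,000) / (1,160,000 − 540,000) = 479,120,000,000 / 620,000 = 772,774.19.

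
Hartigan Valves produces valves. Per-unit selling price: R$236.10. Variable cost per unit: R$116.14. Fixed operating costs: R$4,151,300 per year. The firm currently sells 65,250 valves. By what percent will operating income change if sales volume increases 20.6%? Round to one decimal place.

+43.9%

Contribution at this volume is 65,250 × R$119.96 = R$7,827,390.00.
EBIT = R$7,827,390.00 − R$4,151,300 = R$3,676,090.00.
Degree of operating leverage = R$7,827,390.00 / R$3,676,090.00 = 2.1293.
Operating income changes by 2.1293 × +20.6% = +43.9%.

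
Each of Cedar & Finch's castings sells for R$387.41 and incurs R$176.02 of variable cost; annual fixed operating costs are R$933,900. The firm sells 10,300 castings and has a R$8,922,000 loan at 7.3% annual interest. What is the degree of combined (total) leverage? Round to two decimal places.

Total contribution margin = 10,300 × R$211.39 = R$2,177,317.00.
EBIT = R$2,177,317.00 − R$933,900 = R$1,243,417.00. Interest = R$651,306.00.
DOL = R$2,177,317.00 ÷ R$1,243,417.00 = 1.7511; DFL = R$1,243,417.00 ÷ R$592,111.00 = 2.1000.
Combined leverage = 1.7511 × 2.1000 = 3.6773.

3.68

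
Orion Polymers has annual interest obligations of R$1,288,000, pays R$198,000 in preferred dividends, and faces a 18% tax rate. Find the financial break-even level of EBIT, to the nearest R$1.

Preferred dividends are paid after tax, so their pre-tax equivalent is R$198,000 ÷ (1 − 0.18) = R$241,463.41.
EPS = 0 when EBIT covers interest plus the pre-tax preferred burden: R$1,288,000 + R$241,463.41 = R$1,529,463.41.

R$1,529,463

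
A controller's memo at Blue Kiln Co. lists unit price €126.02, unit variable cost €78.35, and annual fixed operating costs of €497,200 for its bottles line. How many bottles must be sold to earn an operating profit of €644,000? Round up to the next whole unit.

23,940 bottles

Unit CM = price − variable cost = €126.02 − €78.35 = €47.67.
Units = (FC + target) / CM = (€497,200 + €644,000) / €47.67 = 23,939.58, so 23,940 bottles.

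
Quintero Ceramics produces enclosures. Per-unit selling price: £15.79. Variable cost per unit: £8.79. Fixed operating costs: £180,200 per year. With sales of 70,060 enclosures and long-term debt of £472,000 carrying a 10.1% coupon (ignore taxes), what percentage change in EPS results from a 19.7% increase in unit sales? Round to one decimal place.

Total contribution margin = 70,060 × £7.00 = £490,420.00.
EBIT = £490,420.00 − £180,200 = £310,220.00.
Interest = £47,672.00, so EBIT − I = £262,548.00.
Degree of combined leverage = contribution ÷ (EBIT − I) = £490,420.00 ÷ £262,548.00 = 1.8679.
%ΔEPS = DCL × %ΔSales = 1.8679 × +19.7% = +36.8%.

+36.8%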